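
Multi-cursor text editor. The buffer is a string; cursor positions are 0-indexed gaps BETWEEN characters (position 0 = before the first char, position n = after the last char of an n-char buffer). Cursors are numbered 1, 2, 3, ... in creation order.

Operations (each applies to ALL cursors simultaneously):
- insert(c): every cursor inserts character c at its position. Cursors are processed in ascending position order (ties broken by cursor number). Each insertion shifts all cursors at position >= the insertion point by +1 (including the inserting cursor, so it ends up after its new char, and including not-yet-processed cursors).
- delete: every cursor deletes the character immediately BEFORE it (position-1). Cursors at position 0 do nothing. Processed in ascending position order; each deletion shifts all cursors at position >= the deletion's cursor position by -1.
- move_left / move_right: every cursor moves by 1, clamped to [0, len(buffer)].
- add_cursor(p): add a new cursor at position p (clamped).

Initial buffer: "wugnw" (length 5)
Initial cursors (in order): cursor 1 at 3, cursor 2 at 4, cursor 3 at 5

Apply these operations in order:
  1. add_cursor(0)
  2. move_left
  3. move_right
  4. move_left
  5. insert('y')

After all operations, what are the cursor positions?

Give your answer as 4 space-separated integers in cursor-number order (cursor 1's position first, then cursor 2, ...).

Answer: 4 6 8 1

Derivation:
After op 1 (add_cursor(0)): buffer="wugnw" (len 5), cursors c4@0 c1@3 c2@4 c3@5, authorship .....
After op 2 (move_left): buffer="wugnw" (len 5), cursors c4@0 c1@2 c2@3 c3@4, authorship .....
After op 3 (move_right): buffer="wugnw" (len 5), cursors c4@1 c1@3 c2@4 c3@5, authorship .....
After op 4 (move_left): buffer="wugnw" (len 5), cursors c4@0 c1@2 c2@3 c3@4, authorship .....
After op 5 (insert('y')): buffer="ywuygynyw" (len 9), cursors c4@1 c1@4 c2@6 c3@8, authorship 4..1.2.3.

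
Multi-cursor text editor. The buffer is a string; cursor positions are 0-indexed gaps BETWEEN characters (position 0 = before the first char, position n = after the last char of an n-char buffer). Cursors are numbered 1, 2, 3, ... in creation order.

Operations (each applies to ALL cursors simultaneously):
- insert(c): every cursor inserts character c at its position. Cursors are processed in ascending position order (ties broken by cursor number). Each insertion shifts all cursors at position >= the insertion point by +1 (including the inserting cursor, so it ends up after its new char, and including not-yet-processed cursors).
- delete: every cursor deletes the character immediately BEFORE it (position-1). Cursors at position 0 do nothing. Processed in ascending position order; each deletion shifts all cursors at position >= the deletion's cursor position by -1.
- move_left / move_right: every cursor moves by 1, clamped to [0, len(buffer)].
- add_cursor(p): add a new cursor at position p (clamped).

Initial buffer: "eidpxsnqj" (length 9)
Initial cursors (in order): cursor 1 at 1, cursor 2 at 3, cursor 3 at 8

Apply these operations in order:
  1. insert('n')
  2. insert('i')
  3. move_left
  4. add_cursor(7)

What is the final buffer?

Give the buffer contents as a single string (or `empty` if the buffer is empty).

Answer: eniidnipxsnqnij

Derivation:
After op 1 (insert('n')): buffer="enidnpxsnqnj" (len 12), cursors c1@2 c2@5 c3@11, authorship .1..2.....3.
After op 2 (insert('i')): buffer="eniidnipxsnqnij" (len 15), cursors c1@3 c2@7 c3@14, authorship .11..22.....33.
After op 3 (move_left): buffer="eniidnipxsnqnij" (len 15), cursors c1@2 c2@6 c3@13, authorship .11..22.....33.
After op 4 (add_cursor(7)): buffer="eniidnipxsnqnij" (len 15), cursors c1@2 c2@6 c4@7 c3@13, authorship .11..22.....33.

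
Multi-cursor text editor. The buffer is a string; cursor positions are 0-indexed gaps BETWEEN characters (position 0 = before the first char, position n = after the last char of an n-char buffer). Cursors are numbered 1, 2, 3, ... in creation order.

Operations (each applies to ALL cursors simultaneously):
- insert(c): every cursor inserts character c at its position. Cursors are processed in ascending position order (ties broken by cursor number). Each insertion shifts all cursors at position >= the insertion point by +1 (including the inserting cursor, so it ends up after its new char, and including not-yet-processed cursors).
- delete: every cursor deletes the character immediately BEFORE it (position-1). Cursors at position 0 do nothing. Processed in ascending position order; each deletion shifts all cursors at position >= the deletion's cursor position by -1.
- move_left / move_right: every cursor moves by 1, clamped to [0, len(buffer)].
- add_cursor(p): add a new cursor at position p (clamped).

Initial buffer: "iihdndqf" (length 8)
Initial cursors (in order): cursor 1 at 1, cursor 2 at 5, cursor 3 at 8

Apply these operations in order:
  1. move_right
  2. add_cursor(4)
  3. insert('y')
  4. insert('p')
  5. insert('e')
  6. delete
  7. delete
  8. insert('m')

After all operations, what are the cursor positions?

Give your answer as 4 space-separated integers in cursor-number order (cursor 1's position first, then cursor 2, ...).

After op 1 (move_right): buffer="iihdndqf" (len 8), cursors c1@2 c2@6 c3@8, authorship ........
After op 2 (add_cursor(4)): buffer="iihdndqf" (len 8), cursors c1@2 c4@4 c2@6 c3@8, authorship ........
After op 3 (insert('y')): buffer="iiyhdyndyqfy" (len 12), cursors c1@3 c4@6 c2@9 c3@12, authorship ..1..4..2..3
After op 4 (insert('p')): buffer="iiyphdypndypqfyp" (len 16), cursors c1@4 c4@8 c2@12 c3@16, authorship ..11..44..22..33
After op 5 (insert('e')): buffer="iiypehdypendypeqfype" (len 20), cursors c1@5 c4@10 c2@15 c3@20, authorship ..111..444..222..333
After op 6 (delete): buffer="iiyphdypndypqfyp" (len 16), cursors c1@4 c4@8 c2@12 c3@16, authorship ..11..44..22..33
After op 7 (delete): buffer="iiyhdyndyqfy" (len 12), cursors c1@3 c4@6 c2@9 c3@12, authorship ..1..4..2..3
After op 8 (insert('m')): buffer="iiymhdymndymqfym" (len 16), cursors c1@4 c4@8 c2@12 c3@16, authorship ..11..44..22..33

Answer: 4 12 16 8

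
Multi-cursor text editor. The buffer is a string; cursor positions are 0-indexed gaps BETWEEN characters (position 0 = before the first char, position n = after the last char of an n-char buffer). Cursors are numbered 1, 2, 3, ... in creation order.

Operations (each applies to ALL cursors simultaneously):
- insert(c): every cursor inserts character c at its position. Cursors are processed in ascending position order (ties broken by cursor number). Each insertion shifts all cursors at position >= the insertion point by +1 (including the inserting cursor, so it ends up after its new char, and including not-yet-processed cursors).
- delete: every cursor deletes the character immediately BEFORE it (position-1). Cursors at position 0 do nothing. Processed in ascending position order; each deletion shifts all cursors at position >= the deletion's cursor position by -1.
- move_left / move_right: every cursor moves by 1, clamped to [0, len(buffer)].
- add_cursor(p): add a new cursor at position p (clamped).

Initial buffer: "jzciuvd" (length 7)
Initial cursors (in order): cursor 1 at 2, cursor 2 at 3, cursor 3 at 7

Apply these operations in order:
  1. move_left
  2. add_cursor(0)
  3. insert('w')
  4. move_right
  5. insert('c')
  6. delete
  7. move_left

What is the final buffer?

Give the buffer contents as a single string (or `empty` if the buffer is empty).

After op 1 (move_left): buffer="jzciuvd" (len 7), cursors c1@1 c2@2 c3@6, authorship .......
After op 2 (add_cursor(0)): buffer="jzciuvd" (len 7), cursors c4@0 c1@1 c2@2 c3@6, authorship .......
After op 3 (insert('w')): buffer="wjwzwciuvwd" (len 11), cursors c4@1 c1@3 c2@5 c3@10, authorship 4.1.2....3.
After op 4 (move_right): buffer="wjwzwciuvwd" (len 11), cursors c4@2 c1@4 c2@6 c3@11, authorship 4.1.2....3.
After op 5 (insert('c')): buffer="wjcwzcwcciuvwdc" (len 15), cursors c4@3 c1@6 c2@9 c3@15, authorship 4.41.12.2...3.3
After op 6 (delete): buffer="wjwzwciuvwd" (len 11), cursors c4@2 c1@4 c2@6 c3@11, authorship 4.1.2....3.
After op 7 (move_left): buffer="wjwzwciuvwd" (len 11), cursors c4@1 c1@3 c2@5 c3@10, authorship 4.1.2....3.

Answer: wjwzwciuvwd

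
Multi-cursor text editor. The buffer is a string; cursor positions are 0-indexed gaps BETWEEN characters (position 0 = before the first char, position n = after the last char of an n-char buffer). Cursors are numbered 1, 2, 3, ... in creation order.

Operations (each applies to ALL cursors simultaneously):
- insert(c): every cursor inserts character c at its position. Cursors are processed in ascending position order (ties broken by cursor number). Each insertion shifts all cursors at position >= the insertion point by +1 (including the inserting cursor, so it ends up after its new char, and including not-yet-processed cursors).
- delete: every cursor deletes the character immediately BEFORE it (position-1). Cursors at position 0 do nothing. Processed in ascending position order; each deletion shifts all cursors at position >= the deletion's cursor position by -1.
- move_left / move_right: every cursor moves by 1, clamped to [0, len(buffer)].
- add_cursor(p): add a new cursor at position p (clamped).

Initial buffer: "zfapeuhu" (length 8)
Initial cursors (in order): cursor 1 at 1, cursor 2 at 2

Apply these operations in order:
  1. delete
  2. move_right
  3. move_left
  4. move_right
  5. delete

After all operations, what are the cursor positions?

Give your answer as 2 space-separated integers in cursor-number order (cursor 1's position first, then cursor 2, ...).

After op 1 (delete): buffer="apeuhu" (len 6), cursors c1@0 c2@0, authorship ......
After op 2 (move_right): buffer="apeuhu" (len 6), cursors c1@1 c2@1, authorship ......
After op 3 (move_left): buffer="apeuhu" (len 6), cursors c1@0 c2@0, authorship ......
After op 4 (move_right): buffer="apeuhu" (len 6), cursors c1@1 c2@1, authorship ......
After op 5 (delete): buffer="peuhu" (len 5), cursors c1@0 c2@0, authorship .....

Answer: 0 0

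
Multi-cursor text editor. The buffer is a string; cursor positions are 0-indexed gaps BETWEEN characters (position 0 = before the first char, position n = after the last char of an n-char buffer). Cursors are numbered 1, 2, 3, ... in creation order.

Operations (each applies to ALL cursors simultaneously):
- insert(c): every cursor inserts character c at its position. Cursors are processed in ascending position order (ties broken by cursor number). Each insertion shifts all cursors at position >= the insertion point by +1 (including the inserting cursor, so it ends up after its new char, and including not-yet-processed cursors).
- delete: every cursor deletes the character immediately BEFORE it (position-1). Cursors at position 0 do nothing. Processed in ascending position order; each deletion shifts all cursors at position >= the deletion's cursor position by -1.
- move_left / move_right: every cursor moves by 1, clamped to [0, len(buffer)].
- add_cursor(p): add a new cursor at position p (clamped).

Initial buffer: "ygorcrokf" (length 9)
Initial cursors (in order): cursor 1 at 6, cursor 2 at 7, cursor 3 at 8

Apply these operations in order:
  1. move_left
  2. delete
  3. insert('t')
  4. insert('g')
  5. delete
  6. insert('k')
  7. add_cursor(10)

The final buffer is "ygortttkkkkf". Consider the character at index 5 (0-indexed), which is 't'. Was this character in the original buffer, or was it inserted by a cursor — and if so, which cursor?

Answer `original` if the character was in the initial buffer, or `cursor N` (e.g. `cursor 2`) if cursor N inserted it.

After op 1 (move_left): buffer="ygorcrokf" (len 9), cursors c1@5 c2@6 c3@7, authorship .........
After op 2 (delete): buffer="ygorkf" (len 6), cursors c1@4 c2@4 c3@4, authorship ......
After op 3 (insert('t')): buffer="ygortttkf" (len 9), cursors c1@7 c2@7 c3@7, authorship ....123..
After op 4 (insert('g')): buffer="ygortttgggkf" (len 12), cursors c1@10 c2@10 c3@10, authorship ....123123..
After op 5 (delete): buffer="ygortttkf" (len 9), cursors c1@7 c2@7 c3@7, authorship ....123..
After op 6 (insert('k')): buffer="ygortttkkkkf" (len 12), cursors c1@10 c2@10 c3@10, authorship ....123123..
After op 7 (add_cursor(10)): buffer="ygortttkkkkf" (len 12), cursors c1@10 c2@10 c3@10 c4@10, authorship ....123123..
Authorship (.=original, N=cursor N): . . . . 1 2 3 1 2 3 . .
Index 5: author = 2

Answer: cursor 2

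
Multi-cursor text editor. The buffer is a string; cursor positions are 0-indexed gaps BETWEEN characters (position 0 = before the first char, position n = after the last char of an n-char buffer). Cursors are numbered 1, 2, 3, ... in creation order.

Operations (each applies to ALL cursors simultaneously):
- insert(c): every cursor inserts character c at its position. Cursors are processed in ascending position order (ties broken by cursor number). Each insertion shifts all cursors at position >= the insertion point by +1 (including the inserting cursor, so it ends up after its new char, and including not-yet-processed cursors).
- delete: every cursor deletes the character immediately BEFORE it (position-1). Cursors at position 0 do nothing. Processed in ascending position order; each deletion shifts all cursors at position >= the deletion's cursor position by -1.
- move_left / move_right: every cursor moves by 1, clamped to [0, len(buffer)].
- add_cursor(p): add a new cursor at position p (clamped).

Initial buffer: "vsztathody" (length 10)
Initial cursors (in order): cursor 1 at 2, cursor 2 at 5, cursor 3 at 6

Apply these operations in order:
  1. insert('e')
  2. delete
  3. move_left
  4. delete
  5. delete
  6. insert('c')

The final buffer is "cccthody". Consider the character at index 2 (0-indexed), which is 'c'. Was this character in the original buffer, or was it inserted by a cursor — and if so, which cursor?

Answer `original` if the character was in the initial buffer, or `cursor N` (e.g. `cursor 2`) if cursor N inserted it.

Answer: cursor 3

Derivation:
After op 1 (insert('e')): buffer="vseztaetehody" (len 13), cursors c1@3 c2@7 c3@9, authorship ..1...2.3....
After op 2 (delete): buffer="vsztathody" (len 10), cursors c1@2 c2@5 c3@6, authorship ..........
After op 3 (move_left): buffer="vsztathody" (len 10), cursors c1@1 c2@4 c3@5, authorship ..........
After op 4 (delete): buffer="szthody" (len 7), cursors c1@0 c2@2 c3@2, authorship .......
After op 5 (delete): buffer="thody" (len 5), cursors c1@0 c2@0 c3@0, authorship .....
After op 6 (insert('c')): buffer="cccthody" (len 8), cursors c1@3 c2@3 c3@3, authorship 123.....
Authorship (.=original, N=cursor N): 1 2 3 . . . . .
Index 2: author = 3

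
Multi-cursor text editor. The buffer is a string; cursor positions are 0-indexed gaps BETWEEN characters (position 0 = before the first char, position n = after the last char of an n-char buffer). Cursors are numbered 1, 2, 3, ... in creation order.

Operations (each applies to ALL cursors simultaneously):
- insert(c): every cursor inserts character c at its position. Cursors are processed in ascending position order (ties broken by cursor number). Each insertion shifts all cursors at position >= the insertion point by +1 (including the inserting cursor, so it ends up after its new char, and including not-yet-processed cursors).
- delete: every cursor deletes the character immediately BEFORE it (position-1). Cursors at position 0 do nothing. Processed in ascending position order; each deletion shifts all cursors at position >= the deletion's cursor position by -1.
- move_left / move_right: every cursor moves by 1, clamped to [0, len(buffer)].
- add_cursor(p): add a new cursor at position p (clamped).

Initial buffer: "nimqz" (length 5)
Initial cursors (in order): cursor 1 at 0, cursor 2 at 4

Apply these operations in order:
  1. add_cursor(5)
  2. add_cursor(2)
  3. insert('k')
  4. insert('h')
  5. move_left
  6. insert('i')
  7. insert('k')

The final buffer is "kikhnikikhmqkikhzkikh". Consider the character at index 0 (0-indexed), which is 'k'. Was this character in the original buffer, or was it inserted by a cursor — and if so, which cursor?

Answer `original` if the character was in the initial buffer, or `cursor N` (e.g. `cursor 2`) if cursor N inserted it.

After op 1 (add_cursor(5)): buffer="nimqz" (len 5), cursors c1@0 c2@4 c3@5, authorship .....
After op 2 (add_cursor(2)): buffer="nimqz" (len 5), cursors c1@0 c4@2 c2@4 c3@5, authorship .....
After op 3 (insert('k')): buffer="knikmqkzk" (len 9), cursors c1@1 c4@4 c2@7 c3@9, authorship 1..4..2.3
After op 4 (insert('h')): buffer="khnikhmqkhzkh" (len 13), cursors c1@2 c4@6 c2@10 c3@13, authorship 11..44..22.33
After op 5 (move_left): buffer="khnikhmqkhzkh" (len 13), cursors c1@1 c4@5 c2@9 c3@12, authorship 11..44..22.33
After op 6 (insert('i')): buffer="kihnikihmqkihzkih" (len 17), cursors c1@2 c4@7 c2@12 c3@16, authorship 111..444..222.333
After op 7 (insert('k')): buffer="kikhnikikhmqkikhzkikh" (len 21), cursors c1@3 c4@9 c2@15 c3@20, authorship 1111..4444..2222.3333
Authorship (.=original, N=cursor N): 1 1 1 1 . . 4 4 4 4 . . 2 2 2 2 . 3 3 3 3
Index 0: author = 1

Answer: cursor 1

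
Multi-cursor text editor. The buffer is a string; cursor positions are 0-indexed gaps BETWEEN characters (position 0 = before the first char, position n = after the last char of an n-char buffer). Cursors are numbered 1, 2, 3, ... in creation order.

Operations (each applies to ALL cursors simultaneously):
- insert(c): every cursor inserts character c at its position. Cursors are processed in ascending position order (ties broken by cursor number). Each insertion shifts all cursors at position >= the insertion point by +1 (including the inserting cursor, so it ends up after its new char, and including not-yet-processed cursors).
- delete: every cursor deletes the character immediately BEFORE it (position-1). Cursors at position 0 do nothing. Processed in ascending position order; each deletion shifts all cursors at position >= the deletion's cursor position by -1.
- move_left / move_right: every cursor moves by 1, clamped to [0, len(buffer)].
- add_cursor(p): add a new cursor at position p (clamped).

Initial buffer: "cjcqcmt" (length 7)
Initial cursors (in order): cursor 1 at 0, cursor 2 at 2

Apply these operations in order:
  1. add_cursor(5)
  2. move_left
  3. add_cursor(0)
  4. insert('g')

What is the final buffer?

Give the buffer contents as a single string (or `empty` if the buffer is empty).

Answer: ggcgjcqgcmt

Derivation:
After op 1 (add_cursor(5)): buffer="cjcqcmt" (len 7), cursors c1@0 c2@2 c3@5, authorship .......
After op 2 (move_left): buffer="cjcqcmt" (len 7), cursors c1@0 c2@1 c3@4, authorship .......
After op 3 (add_cursor(0)): buffer="cjcqcmt" (len 7), cursors c1@0 c4@0 c2@1 c3@4, authorship .......
After op 4 (insert('g')): buffer="ggcgjcqgcmt" (len 11), cursors c1@2 c4@2 c2@4 c3@8, authorship 14.2...3...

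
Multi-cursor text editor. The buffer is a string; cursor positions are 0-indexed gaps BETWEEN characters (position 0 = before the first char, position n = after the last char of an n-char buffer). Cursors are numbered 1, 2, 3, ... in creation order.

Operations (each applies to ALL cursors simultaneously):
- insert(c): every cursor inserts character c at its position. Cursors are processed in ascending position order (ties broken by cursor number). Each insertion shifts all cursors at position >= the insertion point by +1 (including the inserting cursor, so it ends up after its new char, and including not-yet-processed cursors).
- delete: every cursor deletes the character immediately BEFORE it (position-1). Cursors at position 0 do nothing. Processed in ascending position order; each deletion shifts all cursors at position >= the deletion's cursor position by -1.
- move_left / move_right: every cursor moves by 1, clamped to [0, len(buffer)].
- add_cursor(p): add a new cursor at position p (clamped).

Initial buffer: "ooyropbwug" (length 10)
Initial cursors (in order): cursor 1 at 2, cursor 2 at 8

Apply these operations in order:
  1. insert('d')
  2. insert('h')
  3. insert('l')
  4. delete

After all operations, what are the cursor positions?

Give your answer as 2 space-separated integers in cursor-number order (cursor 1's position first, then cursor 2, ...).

After op 1 (insert('d')): buffer="oodyropbwdug" (len 12), cursors c1@3 c2@10, authorship ..1......2..
After op 2 (insert('h')): buffer="oodhyropbwdhug" (len 14), cursors c1@4 c2@12, authorship ..11......22..
After op 3 (insert('l')): buffer="oodhlyropbwdhlug" (len 16), cursors c1@5 c2@14, authorship ..111......222..
After op 4 (delete): buffer="oodhyropbwdhug" (len 14), cursors c1@4 c2@12, authorship ..11......22..

Answer: 4 12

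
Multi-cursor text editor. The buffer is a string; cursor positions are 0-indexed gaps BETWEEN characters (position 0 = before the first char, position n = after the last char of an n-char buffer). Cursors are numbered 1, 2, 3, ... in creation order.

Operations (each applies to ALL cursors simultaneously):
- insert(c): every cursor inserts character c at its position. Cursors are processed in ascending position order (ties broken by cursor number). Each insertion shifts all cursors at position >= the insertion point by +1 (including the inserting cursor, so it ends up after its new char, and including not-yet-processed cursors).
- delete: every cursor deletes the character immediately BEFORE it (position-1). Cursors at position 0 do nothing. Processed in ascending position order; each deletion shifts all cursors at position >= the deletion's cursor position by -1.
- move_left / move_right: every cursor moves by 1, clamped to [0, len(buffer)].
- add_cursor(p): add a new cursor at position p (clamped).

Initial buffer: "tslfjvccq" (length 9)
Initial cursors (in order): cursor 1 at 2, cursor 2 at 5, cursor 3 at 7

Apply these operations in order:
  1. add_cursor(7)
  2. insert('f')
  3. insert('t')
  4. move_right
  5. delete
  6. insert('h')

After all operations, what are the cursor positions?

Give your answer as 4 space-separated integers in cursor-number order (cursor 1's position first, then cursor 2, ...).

Answer: 5 10 16 16

Derivation:
After op 1 (add_cursor(7)): buffer="tslfjvccq" (len 9), cursors c1@2 c2@5 c3@7 c4@7, authorship .........
After op 2 (insert('f')): buffer="tsflfjfvcffcq" (len 13), cursors c1@3 c2@7 c3@11 c4@11, authorship ..1...2..34..
After op 3 (insert('t')): buffer="tsftlfjftvcffttcq" (len 17), cursors c1@4 c2@9 c3@15 c4@15, authorship ..11...22..3434..
After op 4 (move_right): buffer="tsftlfjftvcffttcq" (len 17), cursors c1@5 c2@10 c3@16 c4@16, authorship ..11...22..3434..
After op 5 (delete): buffer="tsftfjftcfftq" (len 13), cursors c1@4 c2@8 c3@12 c4@12, authorship ..11..22.343.
After op 6 (insert('h')): buffer="tsfthfjfthcffthhq" (len 17), cursors c1@5 c2@10 c3@16 c4@16, authorship ..111..222.34334.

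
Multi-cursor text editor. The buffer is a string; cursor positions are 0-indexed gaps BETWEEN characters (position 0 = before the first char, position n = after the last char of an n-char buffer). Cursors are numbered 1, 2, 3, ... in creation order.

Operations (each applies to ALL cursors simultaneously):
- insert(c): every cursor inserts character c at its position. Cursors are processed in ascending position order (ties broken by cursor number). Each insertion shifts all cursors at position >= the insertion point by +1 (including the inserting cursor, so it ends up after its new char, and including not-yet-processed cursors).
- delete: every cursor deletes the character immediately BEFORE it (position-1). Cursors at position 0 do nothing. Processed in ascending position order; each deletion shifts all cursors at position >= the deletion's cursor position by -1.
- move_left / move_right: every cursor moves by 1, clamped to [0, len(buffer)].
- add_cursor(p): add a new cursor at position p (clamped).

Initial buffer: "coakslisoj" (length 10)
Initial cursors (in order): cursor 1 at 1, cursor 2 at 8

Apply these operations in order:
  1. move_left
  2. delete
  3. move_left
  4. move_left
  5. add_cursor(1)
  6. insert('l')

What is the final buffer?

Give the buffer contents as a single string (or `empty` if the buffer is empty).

After op 1 (move_left): buffer="coakslisoj" (len 10), cursors c1@0 c2@7, authorship ..........
After op 2 (delete): buffer="coakslsoj" (len 9), cursors c1@0 c2@6, authorship .........
After op 3 (move_left): buffer="coakslsoj" (len 9), cursors c1@0 c2@5, authorship .........
After op 4 (move_left): buffer="coakslsoj" (len 9), cursors c1@0 c2@4, authorship .........
After op 5 (add_cursor(1)): buffer="coakslsoj" (len 9), cursors c1@0 c3@1 c2@4, authorship .........
After op 6 (insert('l')): buffer="lcloaklslsoj" (len 12), cursors c1@1 c3@3 c2@7, authorship 1.3...2.....

Answer: lcloaklslsoj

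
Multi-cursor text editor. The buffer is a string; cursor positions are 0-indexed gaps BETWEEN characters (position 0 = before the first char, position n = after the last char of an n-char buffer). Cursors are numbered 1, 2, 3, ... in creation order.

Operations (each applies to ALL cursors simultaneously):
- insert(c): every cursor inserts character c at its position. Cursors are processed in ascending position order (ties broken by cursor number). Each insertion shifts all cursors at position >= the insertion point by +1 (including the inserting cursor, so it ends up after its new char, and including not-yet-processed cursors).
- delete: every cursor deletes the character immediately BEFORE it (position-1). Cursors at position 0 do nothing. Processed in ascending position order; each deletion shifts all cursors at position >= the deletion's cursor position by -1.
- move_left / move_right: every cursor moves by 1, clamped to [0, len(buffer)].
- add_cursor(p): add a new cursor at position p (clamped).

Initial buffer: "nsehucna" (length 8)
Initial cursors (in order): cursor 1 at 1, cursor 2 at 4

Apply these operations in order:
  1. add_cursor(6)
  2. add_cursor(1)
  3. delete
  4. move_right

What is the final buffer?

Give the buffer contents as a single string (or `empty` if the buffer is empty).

After op 1 (add_cursor(6)): buffer="nsehucna" (len 8), cursors c1@1 c2@4 c3@6, authorship ........
After op 2 (add_cursor(1)): buffer="nsehucna" (len 8), cursors c1@1 c4@1 c2@4 c3@6, authorship ........
After op 3 (delete): buffer="seuna" (len 5), cursors c1@0 c4@0 c2@2 c3@3, authorship .....
After op 4 (move_right): buffer="seuna" (len 5), cursors c1@1 c4@1 c2@3 c3@4, authorship .....

Answer: seuna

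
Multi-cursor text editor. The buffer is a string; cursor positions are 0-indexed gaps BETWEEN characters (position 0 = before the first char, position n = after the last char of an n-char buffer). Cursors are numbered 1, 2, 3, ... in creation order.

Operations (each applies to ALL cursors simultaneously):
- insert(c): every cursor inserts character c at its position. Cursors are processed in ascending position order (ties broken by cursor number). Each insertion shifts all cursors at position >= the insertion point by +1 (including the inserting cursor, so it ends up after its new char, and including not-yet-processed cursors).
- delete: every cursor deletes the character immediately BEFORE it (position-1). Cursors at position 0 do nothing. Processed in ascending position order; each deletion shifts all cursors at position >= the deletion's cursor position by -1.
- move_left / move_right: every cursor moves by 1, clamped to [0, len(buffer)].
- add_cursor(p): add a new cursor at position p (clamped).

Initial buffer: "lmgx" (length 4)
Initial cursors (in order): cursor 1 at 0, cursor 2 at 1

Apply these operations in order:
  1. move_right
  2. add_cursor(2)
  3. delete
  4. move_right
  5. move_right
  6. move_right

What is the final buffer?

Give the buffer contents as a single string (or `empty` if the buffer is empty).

Answer: gx

Derivation:
After op 1 (move_right): buffer="lmgx" (len 4), cursors c1@1 c2@2, authorship ....
After op 2 (add_cursor(2)): buffer="lmgx" (len 4), cursors c1@1 c2@2 c3@2, authorship ....
After op 3 (delete): buffer="gx" (len 2), cursors c1@0 c2@0 c3@0, authorship ..
After op 4 (move_right): buffer="gx" (len 2), cursors c1@1 c2@1 c3@1, authorship ..
After op 5 (move_right): buffer="gx" (len 2), cursors c1@2 c2@2 c3@2, authorship ..
After op 6 (move_right): buffer="gx" (len 2), cursors c1@2 c2@2 c3@2, authorship ..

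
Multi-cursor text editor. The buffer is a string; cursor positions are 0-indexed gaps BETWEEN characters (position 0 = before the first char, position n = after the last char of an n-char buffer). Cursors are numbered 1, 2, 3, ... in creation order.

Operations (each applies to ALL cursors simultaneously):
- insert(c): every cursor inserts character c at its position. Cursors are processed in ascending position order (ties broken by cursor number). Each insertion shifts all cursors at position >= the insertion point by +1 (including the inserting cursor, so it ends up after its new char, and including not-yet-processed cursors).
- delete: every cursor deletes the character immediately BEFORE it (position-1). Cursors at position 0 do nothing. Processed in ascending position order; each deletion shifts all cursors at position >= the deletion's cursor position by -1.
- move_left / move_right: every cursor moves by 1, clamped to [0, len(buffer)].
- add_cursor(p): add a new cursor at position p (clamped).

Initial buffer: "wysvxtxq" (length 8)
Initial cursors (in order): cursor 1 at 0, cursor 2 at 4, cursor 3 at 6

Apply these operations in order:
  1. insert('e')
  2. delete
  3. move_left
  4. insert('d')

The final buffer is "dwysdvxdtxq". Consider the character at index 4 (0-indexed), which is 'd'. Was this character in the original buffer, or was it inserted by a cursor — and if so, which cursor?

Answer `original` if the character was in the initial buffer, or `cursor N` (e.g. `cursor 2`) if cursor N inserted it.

Answer: cursor 2

Derivation:
After op 1 (insert('e')): buffer="ewysvextexq" (len 11), cursors c1@1 c2@6 c3@9, authorship 1....2..3..
After op 2 (delete): buffer="wysvxtxq" (len 8), cursors c1@0 c2@4 c3@6, authorship ........
After op 3 (move_left): buffer="wysvxtxq" (len 8), cursors c1@0 c2@3 c3@5, authorship ........
After op 4 (insert('d')): buffer="dwysdvxdtxq" (len 11), cursors c1@1 c2@5 c3@8, authorship 1...2..3...
Authorship (.=original, N=cursor N): 1 . . . 2 . . 3 . . .
Index 4: author = 2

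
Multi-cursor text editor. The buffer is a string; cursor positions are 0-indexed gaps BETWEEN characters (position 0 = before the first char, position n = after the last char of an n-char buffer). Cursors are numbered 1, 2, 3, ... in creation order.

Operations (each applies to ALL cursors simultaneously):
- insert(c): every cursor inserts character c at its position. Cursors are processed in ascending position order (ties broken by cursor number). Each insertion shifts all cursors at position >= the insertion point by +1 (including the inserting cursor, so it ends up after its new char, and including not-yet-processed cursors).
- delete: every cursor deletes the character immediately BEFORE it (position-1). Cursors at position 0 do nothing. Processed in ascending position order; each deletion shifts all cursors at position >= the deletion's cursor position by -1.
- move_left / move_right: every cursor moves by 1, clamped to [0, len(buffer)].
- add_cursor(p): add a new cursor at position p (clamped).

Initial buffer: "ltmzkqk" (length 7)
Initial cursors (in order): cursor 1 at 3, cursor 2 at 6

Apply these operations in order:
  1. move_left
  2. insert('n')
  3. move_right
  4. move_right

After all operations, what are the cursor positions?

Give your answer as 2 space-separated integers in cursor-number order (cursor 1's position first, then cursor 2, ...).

Answer: 5 9

Derivation:
After op 1 (move_left): buffer="ltmzkqk" (len 7), cursors c1@2 c2@5, authorship .......
After op 2 (insert('n')): buffer="ltnmzknqk" (len 9), cursors c1@3 c2@7, authorship ..1...2..
After op 3 (move_right): buffer="ltnmzknqk" (len 9), cursors c1@4 c2@8, authorship ..1...2..
After op 4 (move_right): buffer="ltnmzknqk" (len 9), cursors c1@5 c2@9, authorship ..1...2..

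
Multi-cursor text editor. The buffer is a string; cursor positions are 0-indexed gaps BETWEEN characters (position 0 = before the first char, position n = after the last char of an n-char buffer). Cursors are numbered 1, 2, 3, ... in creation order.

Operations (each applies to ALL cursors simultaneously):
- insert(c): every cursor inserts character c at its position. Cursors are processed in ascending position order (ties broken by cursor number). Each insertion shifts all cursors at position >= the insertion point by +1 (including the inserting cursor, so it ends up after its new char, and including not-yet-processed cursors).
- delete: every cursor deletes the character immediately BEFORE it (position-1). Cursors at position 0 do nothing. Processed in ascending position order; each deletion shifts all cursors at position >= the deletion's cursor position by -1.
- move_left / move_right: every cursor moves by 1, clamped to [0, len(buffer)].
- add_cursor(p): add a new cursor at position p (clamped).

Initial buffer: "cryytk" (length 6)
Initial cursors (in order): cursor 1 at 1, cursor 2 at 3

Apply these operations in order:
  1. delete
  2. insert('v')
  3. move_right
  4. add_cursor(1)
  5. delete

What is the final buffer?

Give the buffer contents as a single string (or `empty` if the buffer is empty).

After op 1 (delete): buffer="rytk" (len 4), cursors c1@0 c2@1, authorship ....
After op 2 (insert('v')): buffer="vrvytk" (len 6), cursors c1@1 c2@3, authorship 1.2...
After op 3 (move_right): buffer="vrvytk" (len 6), cursors c1@2 c2@4, authorship 1.2...
After op 4 (add_cursor(1)): buffer="vrvytk" (len 6), cursors c3@1 c1@2 c2@4, authorship 1.2...
After op 5 (delete): buffer="vtk" (len 3), cursors c1@0 c3@0 c2@1, authorship 2..

Answer: vtk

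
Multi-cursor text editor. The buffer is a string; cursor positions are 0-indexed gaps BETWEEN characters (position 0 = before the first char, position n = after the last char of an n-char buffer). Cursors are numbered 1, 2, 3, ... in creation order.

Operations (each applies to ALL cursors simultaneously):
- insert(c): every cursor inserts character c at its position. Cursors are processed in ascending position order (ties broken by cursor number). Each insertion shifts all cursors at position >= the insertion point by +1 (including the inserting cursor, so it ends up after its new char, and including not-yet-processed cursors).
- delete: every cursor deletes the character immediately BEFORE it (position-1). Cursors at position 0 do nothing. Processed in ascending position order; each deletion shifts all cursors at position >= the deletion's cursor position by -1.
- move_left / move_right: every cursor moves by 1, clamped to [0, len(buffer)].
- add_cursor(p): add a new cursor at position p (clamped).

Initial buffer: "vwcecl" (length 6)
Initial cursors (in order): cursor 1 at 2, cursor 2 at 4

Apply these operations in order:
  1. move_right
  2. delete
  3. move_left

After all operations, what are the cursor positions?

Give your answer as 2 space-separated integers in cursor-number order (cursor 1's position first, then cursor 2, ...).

Answer: 1 2

Derivation:
After op 1 (move_right): buffer="vwcecl" (len 6), cursors c1@3 c2@5, authorship ......
After op 2 (delete): buffer="vwel" (len 4), cursors c1@2 c2@3, authorship ....
After op 3 (move_left): buffer="vwel" (len 4), cursors c1@1 c2@2, authorship ....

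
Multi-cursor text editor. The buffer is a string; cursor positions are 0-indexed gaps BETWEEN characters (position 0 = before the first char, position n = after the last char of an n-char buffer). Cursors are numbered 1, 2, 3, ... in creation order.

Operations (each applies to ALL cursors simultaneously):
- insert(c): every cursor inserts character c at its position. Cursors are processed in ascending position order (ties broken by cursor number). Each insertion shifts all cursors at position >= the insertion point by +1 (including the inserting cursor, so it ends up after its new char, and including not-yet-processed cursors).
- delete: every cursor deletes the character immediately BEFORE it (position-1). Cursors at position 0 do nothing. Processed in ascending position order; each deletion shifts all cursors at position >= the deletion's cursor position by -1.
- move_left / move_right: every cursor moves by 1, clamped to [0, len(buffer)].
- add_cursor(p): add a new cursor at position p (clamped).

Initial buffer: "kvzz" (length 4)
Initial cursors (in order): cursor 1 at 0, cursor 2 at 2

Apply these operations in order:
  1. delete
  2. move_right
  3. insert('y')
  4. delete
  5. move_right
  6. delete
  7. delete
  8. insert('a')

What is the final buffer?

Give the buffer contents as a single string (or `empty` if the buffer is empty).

After op 1 (delete): buffer="kzz" (len 3), cursors c1@0 c2@1, authorship ...
After op 2 (move_right): buffer="kzz" (len 3), cursors c1@1 c2@2, authorship ...
After op 3 (insert('y')): buffer="kyzyz" (len 5), cursors c1@2 c2@4, authorship .1.2.
After op 4 (delete): buffer="kzz" (len 3), cursors c1@1 c2@2, authorship ...
After op 5 (move_right): buffer="kzz" (len 3), cursors c1@2 c2@3, authorship ...
After op 6 (delete): buffer="k" (len 1), cursors c1@1 c2@1, authorship .
After op 7 (delete): buffer="" (len 0), cursors c1@0 c2@0, authorship 
After op 8 (insert('a')): buffer="aa" (len 2), cursors c1@2 c2@2, authorship 12

Answer: aa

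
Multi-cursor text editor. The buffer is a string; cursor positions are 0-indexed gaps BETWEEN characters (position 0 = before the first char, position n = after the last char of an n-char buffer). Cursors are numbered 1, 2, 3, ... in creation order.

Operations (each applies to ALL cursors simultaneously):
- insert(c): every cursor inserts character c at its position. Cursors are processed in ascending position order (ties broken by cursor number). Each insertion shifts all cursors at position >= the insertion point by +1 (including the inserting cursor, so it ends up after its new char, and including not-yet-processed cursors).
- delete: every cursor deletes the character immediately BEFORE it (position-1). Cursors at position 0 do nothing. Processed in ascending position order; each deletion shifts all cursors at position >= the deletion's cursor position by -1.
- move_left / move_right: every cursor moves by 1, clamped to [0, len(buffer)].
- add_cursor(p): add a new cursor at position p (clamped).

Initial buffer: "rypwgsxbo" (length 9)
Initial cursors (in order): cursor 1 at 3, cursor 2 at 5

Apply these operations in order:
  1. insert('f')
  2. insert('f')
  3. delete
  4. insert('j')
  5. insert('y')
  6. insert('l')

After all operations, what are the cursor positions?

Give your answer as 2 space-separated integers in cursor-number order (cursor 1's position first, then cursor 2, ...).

After op 1 (insert('f')): buffer="rypfwgfsxbo" (len 11), cursors c1@4 c2@7, authorship ...1..2....
After op 2 (insert('f')): buffer="rypffwgffsxbo" (len 13), cursors c1@5 c2@9, authorship ...11..22....
After op 3 (delete): buffer="rypfwgfsxbo" (len 11), cursors c1@4 c2@7, authorship ...1..2....
After op 4 (insert('j')): buffer="rypfjwgfjsxbo" (len 13), cursors c1@5 c2@9, authorship ...11..22....
After op 5 (insert('y')): buffer="rypfjywgfjysxbo" (len 15), cursors c1@6 c2@11, authorship ...111..222....
After op 6 (insert('l')): buffer="rypfjylwgfjylsxbo" (len 17), cursors c1@7 c2@13, authorship ...1111..2222....

Answer: 7 13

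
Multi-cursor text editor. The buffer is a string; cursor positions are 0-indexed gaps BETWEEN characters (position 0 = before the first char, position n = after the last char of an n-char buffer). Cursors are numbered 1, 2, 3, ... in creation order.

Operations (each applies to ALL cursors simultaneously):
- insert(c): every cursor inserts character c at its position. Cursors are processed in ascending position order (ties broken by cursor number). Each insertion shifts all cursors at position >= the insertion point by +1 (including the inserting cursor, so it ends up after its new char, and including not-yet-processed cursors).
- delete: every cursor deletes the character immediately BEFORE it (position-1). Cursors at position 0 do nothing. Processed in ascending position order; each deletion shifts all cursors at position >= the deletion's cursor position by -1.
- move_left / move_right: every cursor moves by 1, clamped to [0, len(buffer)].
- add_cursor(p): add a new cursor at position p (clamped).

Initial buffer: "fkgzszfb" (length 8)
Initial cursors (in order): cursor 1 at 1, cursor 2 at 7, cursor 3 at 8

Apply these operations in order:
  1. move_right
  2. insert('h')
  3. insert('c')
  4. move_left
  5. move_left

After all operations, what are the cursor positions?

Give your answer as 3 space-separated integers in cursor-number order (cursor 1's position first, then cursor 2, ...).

Answer: 2 12 12

Derivation:
After op 1 (move_right): buffer="fkgzszfb" (len 8), cursors c1@2 c2@8 c3@8, authorship ........
After op 2 (insert('h')): buffer="fkhgzszfbhh" (len 11), cursors c1@3 c2@11 c3@11, authorship ..1......23
After op 3 (insert('c')): buffer="fkhcgzszfbhhcc" (len 14), cursors c1@4 c2@14 c3@14, authorship ..11......2323
After op 4 (move_left): buffer="fkhcgzszfbhhcc" (len 14), cursors c1@3 c2@13 c3@13, authorship ..11......2323
After op 5 (move_left): buffer="fkhcgzszfbhhcc" (len 14), cursors c1@2 c2@12 c3@12, authorship ..11......2323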